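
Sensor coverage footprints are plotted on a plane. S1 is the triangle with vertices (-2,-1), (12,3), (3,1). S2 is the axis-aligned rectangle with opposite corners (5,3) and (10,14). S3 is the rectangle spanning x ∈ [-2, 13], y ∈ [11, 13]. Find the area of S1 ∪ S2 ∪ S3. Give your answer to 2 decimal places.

79.00

By inclusion–exclusion:
Individual areas: |S1| = 4, |S2| = 55, |S3| = 30.
|S1∩S2| = 0.
|S1∩S3| = 0.
|S2∩S3|: x∈[5,10], y∈[11,13] → 5·2 = 10.
|S1∩S2∩S3| = 0.
|S1 ∪ S2 ∪ S3| = 89 − 10 + 0 = 79.00.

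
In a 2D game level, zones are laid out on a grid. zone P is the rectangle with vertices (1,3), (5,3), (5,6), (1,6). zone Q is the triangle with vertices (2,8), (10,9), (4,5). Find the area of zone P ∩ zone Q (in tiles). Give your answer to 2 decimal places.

1.00

The intersection is the polygon with vertices (5,6), (5,5.667), (4,5), (3.333,6).
By the shoelace formula its area is 1.00.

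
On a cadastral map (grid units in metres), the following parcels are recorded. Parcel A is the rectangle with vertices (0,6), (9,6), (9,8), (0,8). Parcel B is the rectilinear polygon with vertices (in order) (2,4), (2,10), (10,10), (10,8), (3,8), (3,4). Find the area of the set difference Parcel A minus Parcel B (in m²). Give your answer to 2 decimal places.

16.00

|Parcel A| = 18, |Parcel A∩Parcel B| = 2.
|Parcel A ∖ Parcel B| = |Parcel A| − |Parcel A∩Parcel B| = 18 − 2 = 16.00.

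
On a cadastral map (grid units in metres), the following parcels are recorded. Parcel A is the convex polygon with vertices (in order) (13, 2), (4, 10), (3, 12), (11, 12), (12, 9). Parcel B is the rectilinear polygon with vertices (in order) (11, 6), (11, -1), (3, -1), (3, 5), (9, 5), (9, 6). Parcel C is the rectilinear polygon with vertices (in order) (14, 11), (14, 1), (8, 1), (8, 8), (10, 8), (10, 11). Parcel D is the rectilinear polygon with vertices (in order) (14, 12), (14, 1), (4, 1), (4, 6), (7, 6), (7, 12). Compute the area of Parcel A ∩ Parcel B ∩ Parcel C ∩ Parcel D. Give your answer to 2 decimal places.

2.67

The intersection is the polygon with vertices (11,6), (11,3.778), (9,5.556), (9,6).
By the shoelace formula its area is 2.67.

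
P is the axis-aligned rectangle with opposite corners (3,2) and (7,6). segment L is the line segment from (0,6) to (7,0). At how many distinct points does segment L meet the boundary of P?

2

The segment meets the boundary at (4.667,2), (3,3.429).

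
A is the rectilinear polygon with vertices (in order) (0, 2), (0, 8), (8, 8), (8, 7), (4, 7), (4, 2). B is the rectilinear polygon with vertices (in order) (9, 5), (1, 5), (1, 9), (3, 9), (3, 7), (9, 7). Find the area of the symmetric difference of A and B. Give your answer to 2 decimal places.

|A| = 28, |B| = 20, |A∩B| = 8.
|A △ B| = |A| + |B| − 2·|A∩B| = 28 + 20 − 16 = 32.00.

32.00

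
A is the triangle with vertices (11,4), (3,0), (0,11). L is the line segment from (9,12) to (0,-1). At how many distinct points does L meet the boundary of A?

2

The segment meets the boundary at (2.348,2.391), (5.767,7.33).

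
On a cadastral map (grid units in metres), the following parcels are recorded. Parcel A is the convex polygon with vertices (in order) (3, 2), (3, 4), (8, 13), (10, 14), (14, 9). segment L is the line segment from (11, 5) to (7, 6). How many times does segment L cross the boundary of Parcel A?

1

The segment meets the boundary at (8.641,5.59).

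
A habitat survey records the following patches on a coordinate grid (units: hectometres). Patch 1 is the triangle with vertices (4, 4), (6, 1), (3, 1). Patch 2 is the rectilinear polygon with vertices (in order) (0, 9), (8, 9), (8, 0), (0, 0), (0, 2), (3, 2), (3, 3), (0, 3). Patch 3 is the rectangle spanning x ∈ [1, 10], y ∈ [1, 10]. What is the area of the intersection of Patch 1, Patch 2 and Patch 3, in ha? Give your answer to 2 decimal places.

The intersection is the polygon with vertices (3,1), (4,4), (6,1).
By the shoelace formula its area is 4.50.

4.50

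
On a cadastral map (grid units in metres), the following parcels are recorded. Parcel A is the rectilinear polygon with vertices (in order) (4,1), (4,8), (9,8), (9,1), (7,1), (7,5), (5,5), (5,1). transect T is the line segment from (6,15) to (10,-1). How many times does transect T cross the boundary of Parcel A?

The segment meets the boundary at (7.75,8), (9,3).

2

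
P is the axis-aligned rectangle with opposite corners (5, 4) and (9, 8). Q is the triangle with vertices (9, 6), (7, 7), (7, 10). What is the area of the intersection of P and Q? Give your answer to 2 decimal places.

The intersection is the polygon with vertices (8,8), (9,6), (7,7), (7,8).
By the shoelace formula its area is 2.00.

2.00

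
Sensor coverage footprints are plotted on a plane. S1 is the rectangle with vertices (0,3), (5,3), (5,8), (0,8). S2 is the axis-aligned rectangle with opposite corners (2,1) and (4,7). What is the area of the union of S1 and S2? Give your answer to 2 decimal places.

29.00

By inclusion–exclusion:
Individual areas: |S1| = 25, |S2| = 12.
|S1∩S2|: x∈[2,4], y∈[3,7] → 2·4 = 8.
|S1 ∪ S2| = 37 − 8 = 29.00.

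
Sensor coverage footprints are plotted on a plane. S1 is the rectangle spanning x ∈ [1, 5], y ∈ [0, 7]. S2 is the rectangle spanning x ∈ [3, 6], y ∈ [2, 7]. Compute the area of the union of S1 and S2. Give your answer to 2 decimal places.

33.00

By inclusion–exclusion:
Individual areas: |S1| = 28, |S2| = 15.
|S1∩S2|: x∈[3,5], y∈[2,7] → 2·5 = 10.
|S1 ∪ S2| = 43 − 10 = 33.00.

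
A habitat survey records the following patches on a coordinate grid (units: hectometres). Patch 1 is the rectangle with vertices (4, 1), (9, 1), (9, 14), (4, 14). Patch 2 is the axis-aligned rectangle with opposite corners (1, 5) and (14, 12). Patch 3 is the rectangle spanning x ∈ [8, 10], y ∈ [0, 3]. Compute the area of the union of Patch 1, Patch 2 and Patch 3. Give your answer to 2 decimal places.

By inclusion–exclusion:
Individual areas: |Patch 1| = 65, |Patch 2| = 91, |Patch 3| = 6.
|Patch 1∩Patch 2|: x∈[4,9], y∈[5,12] → 5·7 = 35.
|Patch 1∩Patch 3|: x∈[8,9], y∈[1,3] → 1·2 = 2.
|Patch 2∩Patch 3| = 0 (no overlap).
|Patch 1∩Patch 2∩Patch 3| = 0.
|Patch 1 ∪ Patch 2 ∪ Patch 3| = 162 − 37 + 0 = 125.00.

125.00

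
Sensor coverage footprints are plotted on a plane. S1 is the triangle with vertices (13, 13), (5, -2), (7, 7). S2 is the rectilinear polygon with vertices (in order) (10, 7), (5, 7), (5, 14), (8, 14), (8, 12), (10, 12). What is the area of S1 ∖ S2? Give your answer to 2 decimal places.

16.54

|S1| = 21, |S1∩S2| = 4.4625.
|S1 ∖ S2| = |S1| − |S1∩S2| = 21 − 4.4625 = 16.54.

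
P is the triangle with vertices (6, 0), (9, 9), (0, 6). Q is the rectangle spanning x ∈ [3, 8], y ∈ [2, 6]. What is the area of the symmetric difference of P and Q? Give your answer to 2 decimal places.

22.33

|P| = 36, |Q| = 20, |P∩Q| = 16.8333.
|P △ Q| = |P| + |Q| − 2·|P∩Q| = 36 + 20 − 33.6667 = 22.33.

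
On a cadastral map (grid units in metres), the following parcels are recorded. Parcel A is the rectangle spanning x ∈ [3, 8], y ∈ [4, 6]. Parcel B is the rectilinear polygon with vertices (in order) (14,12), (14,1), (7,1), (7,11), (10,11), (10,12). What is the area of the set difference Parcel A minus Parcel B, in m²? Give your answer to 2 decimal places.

8.00

|Parcel A| = 10, |Parcel A∩Parcel B| = 2.
|Parcel A ∖ Parcel B| = |Parcel A| − |Parcel A∩Parcel B| = 10 − 2 = 8.00.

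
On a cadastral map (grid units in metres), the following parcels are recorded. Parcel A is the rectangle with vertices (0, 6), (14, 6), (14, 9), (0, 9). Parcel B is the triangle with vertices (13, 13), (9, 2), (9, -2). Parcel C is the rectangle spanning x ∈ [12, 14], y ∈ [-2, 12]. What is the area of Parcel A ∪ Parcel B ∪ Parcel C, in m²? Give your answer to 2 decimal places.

By inclusion–exclusion:
Individual areas: |Parcel A| = 42, |Parcel B| = 8, |Parcel C| = 28.
|Parcel A∩Parcel B| = 1.6.
|Parcel A∩Parcel C|: x∈[12,14], y∈[6,9] → 2·3 = 6.
|Parcel B∩Parcel C| = 0.4515.
|Parcel A∩Parcel B∩Parcel C| = 0.
|Parcel A ∪ Parcel B ∪ Parcel C| = 78 − 8.0515 + 0 = 69.95.

69.95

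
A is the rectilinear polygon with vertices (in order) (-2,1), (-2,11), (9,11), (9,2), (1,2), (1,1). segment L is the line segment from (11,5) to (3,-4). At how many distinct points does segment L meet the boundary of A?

2

The segment meets the boundary at (8.333,2), (9,2.75).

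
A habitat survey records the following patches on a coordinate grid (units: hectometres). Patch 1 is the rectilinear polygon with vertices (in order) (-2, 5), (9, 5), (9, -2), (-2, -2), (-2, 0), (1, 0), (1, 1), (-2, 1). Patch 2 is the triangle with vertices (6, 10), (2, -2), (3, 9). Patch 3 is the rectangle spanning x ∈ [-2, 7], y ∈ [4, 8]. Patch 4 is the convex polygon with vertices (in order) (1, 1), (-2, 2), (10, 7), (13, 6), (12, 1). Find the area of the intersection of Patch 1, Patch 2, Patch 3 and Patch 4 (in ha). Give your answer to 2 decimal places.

0.35

The intersection is the polygon with vertices (2.8,4), (4.194,4.581), (4,4).
By the shoelace formula its area is 0.35.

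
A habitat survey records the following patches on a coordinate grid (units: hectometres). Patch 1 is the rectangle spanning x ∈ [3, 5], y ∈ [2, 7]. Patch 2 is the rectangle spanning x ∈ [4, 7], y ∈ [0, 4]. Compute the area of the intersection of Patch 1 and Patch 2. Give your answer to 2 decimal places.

|Patch 1∩Patch 2|: x∈[4,5], y∈[2,4] → 1·2 = 2.

2.00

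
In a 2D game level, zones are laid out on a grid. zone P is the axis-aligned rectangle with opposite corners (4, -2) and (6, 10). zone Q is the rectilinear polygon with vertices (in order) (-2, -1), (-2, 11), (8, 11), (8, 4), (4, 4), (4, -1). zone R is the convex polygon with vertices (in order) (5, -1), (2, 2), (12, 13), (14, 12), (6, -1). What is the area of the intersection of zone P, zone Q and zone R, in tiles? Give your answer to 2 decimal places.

2.60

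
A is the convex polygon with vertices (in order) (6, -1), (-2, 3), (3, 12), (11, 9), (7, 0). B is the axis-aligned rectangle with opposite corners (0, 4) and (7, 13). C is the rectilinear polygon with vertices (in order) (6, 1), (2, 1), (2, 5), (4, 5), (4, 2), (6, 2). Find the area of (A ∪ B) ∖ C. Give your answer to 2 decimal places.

104.10

|A ∪ B| = 114.1.
|(A ∪ B) ∩ C| = 10.
|(A ∪ B) ∖ C| = 114.1 − 10 = 104.10.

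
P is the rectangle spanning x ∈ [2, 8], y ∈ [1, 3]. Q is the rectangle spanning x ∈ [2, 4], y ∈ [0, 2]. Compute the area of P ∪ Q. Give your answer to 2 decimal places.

By inclusion–exclusion:
Individual areas: |P| = 12, |Q| = 4.
|P∩Q|: x∈[2,4], y∈[1,2] → 2·1 = 2.
|P ∪ Q| = 16 − 2 = 14.00.

14.00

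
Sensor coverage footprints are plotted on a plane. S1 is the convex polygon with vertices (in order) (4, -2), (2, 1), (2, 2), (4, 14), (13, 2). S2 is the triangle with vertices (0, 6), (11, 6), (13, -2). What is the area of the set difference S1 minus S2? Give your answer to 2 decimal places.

53.73

|S1| = 89, |S1∩S2| = 35.2671.
|S1 ∖ S2| = |S1| − |S1∩S2| = 89 − 35.2671 = 53.73.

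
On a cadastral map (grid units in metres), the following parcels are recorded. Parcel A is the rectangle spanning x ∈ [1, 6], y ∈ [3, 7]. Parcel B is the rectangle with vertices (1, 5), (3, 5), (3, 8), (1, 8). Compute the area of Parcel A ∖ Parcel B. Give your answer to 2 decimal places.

|Parcel A∩Parcel B|: x∈[1,3], y∈[5,7] → 2·2 = 4.
|Parcel A| = 20.
|Parcel A ∖ Parcel B| = |Parcel A| − |Parcel A∩Parcel B| = 20 − 4 = 16.00.

16.00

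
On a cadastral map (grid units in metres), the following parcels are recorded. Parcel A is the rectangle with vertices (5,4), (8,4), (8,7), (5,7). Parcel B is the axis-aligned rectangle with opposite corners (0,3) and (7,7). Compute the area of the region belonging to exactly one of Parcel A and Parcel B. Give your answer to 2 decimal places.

|Parcel A∩Parcel B|: x∈[5,7], y∈[4,7] → 2·3 = 6.
|Parcel A △ Parcel B| = |Parcel A| + |Parcel B| − 2·|Parcel A∩Parcel B| = 9 + 28 − 12 = 25.00.

25.00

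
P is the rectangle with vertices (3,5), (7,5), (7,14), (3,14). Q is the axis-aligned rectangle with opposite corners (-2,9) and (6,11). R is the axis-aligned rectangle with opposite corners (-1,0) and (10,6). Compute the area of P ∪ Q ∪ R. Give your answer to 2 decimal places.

108.00

By inclusion–exclusion:
Individual areas: |P| = 36, |Q| = 16, |R| = 66.
|P∩Q|: x∈[3,6], y∈[9,11] → 3·2 = 6.
|P∩R|: x∈[3,7], y∈[5,6] → 4·1 = 4.
|Q∩R| = 0 (no overlap).
|P∩Q∩R| = 0.
|P ∪ Q ∪ R| = 118 − 10 + 0 = 108.00.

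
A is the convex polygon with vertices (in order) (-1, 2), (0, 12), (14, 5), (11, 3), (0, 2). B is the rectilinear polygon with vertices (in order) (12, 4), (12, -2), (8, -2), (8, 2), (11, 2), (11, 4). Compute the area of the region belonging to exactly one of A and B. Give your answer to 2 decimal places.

|A| = 84.5, |B| = 18, |A∩B| = 0.6667.
|A △ B| = |A| + |B| − 2·|A∩B| = 84.5 + 18 − 1.3333 = 101.17.

101.17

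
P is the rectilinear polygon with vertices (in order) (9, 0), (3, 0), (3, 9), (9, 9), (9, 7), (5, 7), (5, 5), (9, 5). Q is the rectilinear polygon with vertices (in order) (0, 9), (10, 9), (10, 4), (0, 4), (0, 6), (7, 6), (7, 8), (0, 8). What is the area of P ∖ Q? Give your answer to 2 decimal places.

|P| = 46, |P∩Q| = 16.
|P ∖ Q| = |P| − |P∩Q| = 46 − 16 = 30.00.

30.00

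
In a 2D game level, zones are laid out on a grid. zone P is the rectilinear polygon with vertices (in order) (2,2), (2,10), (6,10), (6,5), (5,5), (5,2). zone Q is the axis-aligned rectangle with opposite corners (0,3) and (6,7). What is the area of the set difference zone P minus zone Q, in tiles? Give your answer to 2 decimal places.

15.00

|zone P| = 29, |zone P∩zone Q| = 14.
|zone P ∖ zone Q| = |zone P| − |zone P∩zone Q| = 29 − 14 = 15.00.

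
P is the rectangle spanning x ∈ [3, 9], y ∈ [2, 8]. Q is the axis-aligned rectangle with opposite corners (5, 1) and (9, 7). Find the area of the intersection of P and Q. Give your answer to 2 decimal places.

|P∩Q|: x∈[5,9], y∈[2,7] → 4·5 = 20.

20.00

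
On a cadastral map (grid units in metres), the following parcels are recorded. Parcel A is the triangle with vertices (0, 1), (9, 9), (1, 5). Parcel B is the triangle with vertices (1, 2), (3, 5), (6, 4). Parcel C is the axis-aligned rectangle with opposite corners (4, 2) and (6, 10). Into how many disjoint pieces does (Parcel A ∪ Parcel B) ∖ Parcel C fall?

(Parcel A ∪ Parcel B) ∖ Parcel C splits into 2 disjoint pieces (area 11.0182, area 1.75).

2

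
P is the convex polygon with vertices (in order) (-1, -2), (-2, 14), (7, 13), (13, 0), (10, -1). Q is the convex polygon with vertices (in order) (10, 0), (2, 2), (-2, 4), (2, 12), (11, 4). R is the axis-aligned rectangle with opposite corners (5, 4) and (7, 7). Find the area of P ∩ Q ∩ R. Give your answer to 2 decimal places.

The intersection is the polygon with vertices (5,4), (5,7), (7,7), (7,4).
By the shoelace formula its area is 6.00.

6.00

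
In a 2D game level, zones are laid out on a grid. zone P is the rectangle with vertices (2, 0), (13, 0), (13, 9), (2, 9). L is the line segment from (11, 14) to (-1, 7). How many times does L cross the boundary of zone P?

The segment meets the boundary at (2,8.75), (2.429,9).

2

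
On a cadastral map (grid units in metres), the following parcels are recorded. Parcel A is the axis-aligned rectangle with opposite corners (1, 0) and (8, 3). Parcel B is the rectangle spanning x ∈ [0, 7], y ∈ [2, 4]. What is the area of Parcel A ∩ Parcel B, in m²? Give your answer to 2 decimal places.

6.00

|Parcel A∩Parcel B|: x∈[1,7], y∈[2,3] → 6·1 = 6.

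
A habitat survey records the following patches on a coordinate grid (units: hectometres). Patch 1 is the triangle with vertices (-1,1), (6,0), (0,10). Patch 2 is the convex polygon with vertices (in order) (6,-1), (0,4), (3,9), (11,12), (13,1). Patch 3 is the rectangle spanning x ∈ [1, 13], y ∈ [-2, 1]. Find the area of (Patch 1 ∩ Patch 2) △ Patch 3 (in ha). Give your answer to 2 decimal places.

|Patch 1 ∩ Patch 2| = 14.8759.
|(Patch 1 ∩ Patch 2) ∩ Patch 3| = 1.3759.
|(Patch 1 ∩ Patch 2) △ Patch 3| = 14.8759 + 36 − 2.7517 = 48.12.

48.12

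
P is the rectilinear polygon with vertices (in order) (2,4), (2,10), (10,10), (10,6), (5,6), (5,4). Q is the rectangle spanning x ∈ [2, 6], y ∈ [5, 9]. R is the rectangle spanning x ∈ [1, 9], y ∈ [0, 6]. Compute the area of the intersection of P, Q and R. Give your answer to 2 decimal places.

3.00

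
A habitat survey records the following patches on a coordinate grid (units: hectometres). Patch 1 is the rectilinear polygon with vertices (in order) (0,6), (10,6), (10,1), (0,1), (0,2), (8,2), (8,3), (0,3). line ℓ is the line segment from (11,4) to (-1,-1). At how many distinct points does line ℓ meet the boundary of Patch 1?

4

The segment meets the boundary at (3.8,1), (6.2,2), (8,2.75), (10,3.583).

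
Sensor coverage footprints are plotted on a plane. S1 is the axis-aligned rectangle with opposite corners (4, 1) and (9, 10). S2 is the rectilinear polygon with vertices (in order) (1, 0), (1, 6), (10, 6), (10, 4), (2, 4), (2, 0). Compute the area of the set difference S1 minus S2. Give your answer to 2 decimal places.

|S1| = 45, |S1∩S2| = 10.
|S1 ∖ S2| = |S1| − |S1∩S2| = 45 − 10 = 35.00.

35.00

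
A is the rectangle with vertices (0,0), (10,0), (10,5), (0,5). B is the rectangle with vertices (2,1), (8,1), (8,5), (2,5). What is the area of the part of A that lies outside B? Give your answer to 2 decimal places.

26.00

|A∩B|: x∈[2,8], y∈[1,5] → 6·4 = 24.
|A| = 50.
|A ∖ B| = |A| − |A∩B| = 50 − 24 = 26.00.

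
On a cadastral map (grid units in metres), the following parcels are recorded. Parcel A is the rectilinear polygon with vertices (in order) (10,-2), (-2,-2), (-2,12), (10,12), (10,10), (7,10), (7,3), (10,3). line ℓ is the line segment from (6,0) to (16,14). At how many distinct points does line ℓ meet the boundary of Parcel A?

1

The segment meets the boundary at (8.143,3).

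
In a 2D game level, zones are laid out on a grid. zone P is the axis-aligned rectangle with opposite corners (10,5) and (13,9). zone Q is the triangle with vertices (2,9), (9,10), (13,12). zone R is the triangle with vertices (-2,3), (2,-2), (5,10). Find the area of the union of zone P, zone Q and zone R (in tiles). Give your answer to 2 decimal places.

48.37

By inclusion–exclusion:
Individual areas: |zone P| = 12, |zone Q| = 5, |zone R| = 31.5.
|zone P∩zone Q| = 0.
|zone P∩zone R| = 0.
|zone Q∩zone R| = 0.1299.
|zone P∩zone Q∩zone R| = 0.
|zone P ∪ zone Q ∪ zone R| = 48.5 − 0.1299 + 0 = 48.37.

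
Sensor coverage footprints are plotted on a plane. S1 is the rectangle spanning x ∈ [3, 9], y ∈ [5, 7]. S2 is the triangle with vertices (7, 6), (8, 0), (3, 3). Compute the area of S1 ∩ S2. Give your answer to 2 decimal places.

The intersection is the polygon with vertices (5.667,5), (7,6), (7.167,5).
By the shoelace formula its area is 0.75.

0.75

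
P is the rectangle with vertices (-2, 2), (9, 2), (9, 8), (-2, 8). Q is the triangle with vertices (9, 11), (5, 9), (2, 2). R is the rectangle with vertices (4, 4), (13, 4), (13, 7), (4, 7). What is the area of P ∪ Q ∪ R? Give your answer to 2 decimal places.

By inclusion–exclusion:
Individual areas: |P| = 66, |Q| = 11, |R| = 27.
|P∩Q| = 6.2857.
|P∩R|: x∈[4,9], y∈[4,7] → 5·3 = 15.
|Q∩R| = 2.2698.
|P∩Q∩R| = 2.2698.
|P ∪ Q ∪ R| = 104 − 23.5556 + 2.2698 = 82.71.

82.71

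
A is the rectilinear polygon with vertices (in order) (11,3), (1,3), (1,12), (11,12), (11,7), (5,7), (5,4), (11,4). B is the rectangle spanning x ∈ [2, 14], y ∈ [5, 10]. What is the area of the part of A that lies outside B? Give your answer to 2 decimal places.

|A| = 72, |A∩B| = 33.
|A ∖ B| = |A| − |A∩B| = 72 − 33 = 39.00.

39.00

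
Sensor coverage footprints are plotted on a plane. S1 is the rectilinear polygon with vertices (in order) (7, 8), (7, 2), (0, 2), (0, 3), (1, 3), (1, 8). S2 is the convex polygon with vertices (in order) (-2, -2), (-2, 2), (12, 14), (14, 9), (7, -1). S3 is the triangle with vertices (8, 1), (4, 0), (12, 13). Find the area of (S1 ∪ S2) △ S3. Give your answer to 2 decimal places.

|S1 ∪ S2| = 127.3571.
|(S1 ∪ S2) ∩ S3| = 22.
|(S1 ∪ S2) △ S3| = 127.3571 + 22 − 44 = 105.36.

105.36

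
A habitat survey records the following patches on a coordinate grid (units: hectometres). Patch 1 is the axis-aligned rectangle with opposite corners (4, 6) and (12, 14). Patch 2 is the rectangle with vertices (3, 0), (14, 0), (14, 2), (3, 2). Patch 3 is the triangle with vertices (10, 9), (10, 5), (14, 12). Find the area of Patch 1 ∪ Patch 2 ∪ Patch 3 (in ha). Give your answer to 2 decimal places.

88.29

By inclusion–exclusion:
Individual areas: |Patch 1| = 64, |Patch 2| = 22, |Patch 3| = 8.
|Patch 1∩Patch 2| = 0 (no overlap).
|Patch 1∩Patch 3| = 5.7143.
|Patch 2∩Patch 3| = 0.
|Patch 1∩Patch 2∩Patch 3| = 0.
|Patch 1 ∪ Patch 2 ∪ Patch 3| = 94 − 5.7143 + 0 = 88.29.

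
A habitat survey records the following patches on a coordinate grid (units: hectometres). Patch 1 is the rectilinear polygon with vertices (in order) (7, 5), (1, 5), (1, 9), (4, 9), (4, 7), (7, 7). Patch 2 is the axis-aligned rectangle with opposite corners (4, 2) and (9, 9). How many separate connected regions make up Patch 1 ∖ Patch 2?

1

Patch 1 ∖ Patch 2 is a single connected region.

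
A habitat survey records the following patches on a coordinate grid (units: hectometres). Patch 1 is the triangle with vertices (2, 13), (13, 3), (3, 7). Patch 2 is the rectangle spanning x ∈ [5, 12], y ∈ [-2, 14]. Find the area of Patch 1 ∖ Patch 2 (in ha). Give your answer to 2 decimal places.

|Patch 1| = 28, |Patch 1∩Patch 2| = 16.0364.
|Patch 1 ∖ Patch 2| = |Patch 1| − |Patch 1∩Patch 2| = 28 − 16.0364 = 11.96.

11.96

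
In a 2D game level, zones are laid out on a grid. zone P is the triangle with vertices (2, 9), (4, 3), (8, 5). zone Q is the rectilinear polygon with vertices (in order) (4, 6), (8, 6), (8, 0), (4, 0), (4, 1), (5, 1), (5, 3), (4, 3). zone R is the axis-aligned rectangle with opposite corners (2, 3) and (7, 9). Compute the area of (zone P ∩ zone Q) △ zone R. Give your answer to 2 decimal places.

23.92

|zone P ∩ zone Q| = 7.25.
|(zone P ∩ zone Q) ∩ zone R| = 6.6667.
|(zone P ∩ zone Q) △ zone R| = 7.25 + 30 − 13.3333 = 23.92.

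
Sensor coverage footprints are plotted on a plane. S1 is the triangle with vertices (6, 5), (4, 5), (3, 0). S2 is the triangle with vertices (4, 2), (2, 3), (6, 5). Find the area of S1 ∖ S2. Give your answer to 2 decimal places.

2.29

|S1| = 5, |S1∩S2| = 2.7071.
|S1 ∖ S2| = |S1| − |S1∩S2| = 5 − 2.7071 = 2.29.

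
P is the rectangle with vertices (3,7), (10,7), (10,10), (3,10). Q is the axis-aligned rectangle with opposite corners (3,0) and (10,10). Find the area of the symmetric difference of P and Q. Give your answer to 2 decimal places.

|P∩Q|: x∈[3,10], y∈[7,10] → 7·3 = 21.
|P △ Q| = |P| + |Q| − 2·|P∩Q| = 21 + 70 − 42 = 49.00.

49.00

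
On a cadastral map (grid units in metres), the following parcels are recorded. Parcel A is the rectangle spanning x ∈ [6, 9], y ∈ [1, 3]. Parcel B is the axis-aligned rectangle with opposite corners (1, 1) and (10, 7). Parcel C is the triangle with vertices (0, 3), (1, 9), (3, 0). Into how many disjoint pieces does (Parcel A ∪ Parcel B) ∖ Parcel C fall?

2

(Parcel A ∪ Parcel B) ∖ Parcel C splits into 2 disjoint pieces (area 47.3333, area 0.5).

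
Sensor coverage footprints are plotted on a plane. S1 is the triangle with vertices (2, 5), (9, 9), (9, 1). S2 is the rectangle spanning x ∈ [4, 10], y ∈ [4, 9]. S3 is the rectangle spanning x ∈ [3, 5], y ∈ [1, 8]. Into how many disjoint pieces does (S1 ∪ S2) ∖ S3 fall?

(S1 ∪ S2) ∖ S3 splits into 2 disjoint pieces (area 33.4286, area 0.5714).

2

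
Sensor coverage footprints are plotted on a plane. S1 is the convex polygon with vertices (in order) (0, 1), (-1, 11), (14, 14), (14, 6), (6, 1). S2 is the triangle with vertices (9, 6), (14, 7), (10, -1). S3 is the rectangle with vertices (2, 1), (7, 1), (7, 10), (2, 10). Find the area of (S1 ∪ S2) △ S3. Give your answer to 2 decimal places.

111.82

|S1 ∪ S2| = 156.1915.
|(S1 ∪ S2) ∩ S3| = 44.6875.
|(S1 ∪ S2) △ S3| = 156.1915 + 45 − 89.375 = 111.82.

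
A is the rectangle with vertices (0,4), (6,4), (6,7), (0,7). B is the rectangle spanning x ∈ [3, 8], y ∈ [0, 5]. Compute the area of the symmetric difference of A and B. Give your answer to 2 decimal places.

|A∩B|: x∈[3,6], y∈[4,5] → 3·1 = 3.
|A △ B| = |A| + |B| − 2·|A∩B| = 18 + 25 − 6 = 37.00.

37.00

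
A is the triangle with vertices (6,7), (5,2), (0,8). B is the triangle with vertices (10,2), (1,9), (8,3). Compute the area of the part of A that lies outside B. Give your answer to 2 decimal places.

|A| = 15.5, |A∩B| = 0.7268.
|A ∖ B| = |A| − |A∩B| = 15.5 − 0.7268 = 14.77.

14.77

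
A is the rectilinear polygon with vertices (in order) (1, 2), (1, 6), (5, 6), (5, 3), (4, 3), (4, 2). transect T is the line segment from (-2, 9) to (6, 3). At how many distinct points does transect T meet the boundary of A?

2

The segment meets the boundary at (5,3.75), (2,6).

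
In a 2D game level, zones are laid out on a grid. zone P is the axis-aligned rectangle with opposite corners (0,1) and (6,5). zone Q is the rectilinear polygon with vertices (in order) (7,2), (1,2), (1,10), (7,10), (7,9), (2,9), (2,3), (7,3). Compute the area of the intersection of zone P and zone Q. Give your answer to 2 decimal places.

7.00

The intersection is the polygon with vertices (6,2), (1,2), (1,5), (2,5), (2,3), (6,3).
By the shoelace formula its area is 7.00.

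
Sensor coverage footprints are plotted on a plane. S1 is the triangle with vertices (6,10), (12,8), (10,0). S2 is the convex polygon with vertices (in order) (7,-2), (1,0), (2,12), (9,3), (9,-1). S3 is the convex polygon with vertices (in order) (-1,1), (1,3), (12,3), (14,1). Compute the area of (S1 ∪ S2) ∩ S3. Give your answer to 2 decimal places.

18.22

The region (S1 ∪ S2) ∩ S3 is the polygon with vertices (10.25,1), (9.6,1), (9,2.5), (9,1), (1.083,1), (1.25,3), (10.75,3).
By the shoelace formula its area is 18.22.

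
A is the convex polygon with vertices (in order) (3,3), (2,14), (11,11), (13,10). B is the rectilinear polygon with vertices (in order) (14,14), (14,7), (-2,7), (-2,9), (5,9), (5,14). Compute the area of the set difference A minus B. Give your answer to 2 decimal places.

24.52

|A| = 60, |A∩B| = 35.4805.
|A ∖ B| = |A| − |A∩B| = 60 − 35.4805 = 24.52.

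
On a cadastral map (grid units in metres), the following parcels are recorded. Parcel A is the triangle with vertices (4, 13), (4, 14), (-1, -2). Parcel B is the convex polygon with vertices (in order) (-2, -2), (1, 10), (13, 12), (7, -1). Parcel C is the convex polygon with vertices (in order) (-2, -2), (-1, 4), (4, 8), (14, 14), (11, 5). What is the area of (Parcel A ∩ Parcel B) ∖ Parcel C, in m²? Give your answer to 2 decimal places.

|Parcel A ∩ Parcel B| = 1.5836.
|(Parcel A ∩ Parcel B) ∩ Parcel C| = 0.6774.
|(Parcel A ∩ Parcel B) ∖ Parcel C| = 1.5836 − 0.6774 = 0.91.

0.91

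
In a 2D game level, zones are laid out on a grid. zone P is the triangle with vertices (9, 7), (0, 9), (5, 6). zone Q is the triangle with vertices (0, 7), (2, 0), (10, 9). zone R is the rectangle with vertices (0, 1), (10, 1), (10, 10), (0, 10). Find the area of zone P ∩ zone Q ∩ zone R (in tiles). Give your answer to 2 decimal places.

6.11

The intersection is the polygon with vertices (8,6.75), (5,6), (2.5,7.5), (4.737,7.947), (8.351,7.144).
By the shoelace formula its area is 6.11.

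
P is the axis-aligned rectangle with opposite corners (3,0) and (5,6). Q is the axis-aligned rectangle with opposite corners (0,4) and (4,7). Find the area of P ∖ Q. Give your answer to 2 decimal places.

10.00

|P∩Q|: x∈[3,4], y∈[4,6] → 1·2 = 2.
|P| = 12.
|P ∖ Q| = |P| − |P∩Q| = 12 − 2 = 10.00.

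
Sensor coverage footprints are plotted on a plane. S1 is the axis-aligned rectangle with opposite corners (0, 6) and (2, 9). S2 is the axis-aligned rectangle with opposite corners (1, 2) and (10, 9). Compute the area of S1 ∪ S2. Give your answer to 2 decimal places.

66.00

By inclusion–exclusion:
Individual areas: |S1| = 6, |S2| = 63.
|S1∩S2|: x∈[1,2], y∈[6,9] → 1·3 = 3.
|S1 ∪ S2| = 69 − 3 = 66.00.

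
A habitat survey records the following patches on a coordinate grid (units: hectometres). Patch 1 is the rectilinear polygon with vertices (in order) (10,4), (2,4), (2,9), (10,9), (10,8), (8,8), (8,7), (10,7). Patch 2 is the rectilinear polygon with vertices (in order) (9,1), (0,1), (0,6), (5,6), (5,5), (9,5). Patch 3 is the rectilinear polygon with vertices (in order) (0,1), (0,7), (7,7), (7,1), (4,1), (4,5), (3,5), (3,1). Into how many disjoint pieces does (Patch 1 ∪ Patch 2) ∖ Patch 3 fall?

2

(Patch 1 ∪ Patch 2) ∖ Patch 3 splits into 2 disjoint pieces (area 29, area 4).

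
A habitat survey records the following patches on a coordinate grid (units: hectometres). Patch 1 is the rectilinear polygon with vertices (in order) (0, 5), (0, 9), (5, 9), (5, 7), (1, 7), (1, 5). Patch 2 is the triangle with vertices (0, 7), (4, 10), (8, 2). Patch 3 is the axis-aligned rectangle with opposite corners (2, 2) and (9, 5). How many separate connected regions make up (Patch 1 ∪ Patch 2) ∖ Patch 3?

1

(Patch 1 ∪ Patch 2) ∖ Patch 3 is a single connected region.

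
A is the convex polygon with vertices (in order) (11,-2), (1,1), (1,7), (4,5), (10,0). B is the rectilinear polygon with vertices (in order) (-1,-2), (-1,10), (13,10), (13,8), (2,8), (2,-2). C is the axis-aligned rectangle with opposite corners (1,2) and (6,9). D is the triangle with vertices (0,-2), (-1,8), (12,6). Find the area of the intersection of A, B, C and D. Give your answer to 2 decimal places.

4.67

The intersection is the polygon with vertices (2,6.333), (2,2), (1,2), (1,7).
By the shoelace formula its area is 4.67.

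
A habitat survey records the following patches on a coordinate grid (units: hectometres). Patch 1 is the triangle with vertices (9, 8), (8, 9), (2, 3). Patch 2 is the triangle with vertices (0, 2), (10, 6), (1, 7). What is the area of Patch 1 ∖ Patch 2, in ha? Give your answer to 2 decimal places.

3.64

|Patch 1| = 6, |Patch 1∩Patch 2| = 2.3558.
|Patch 1 ∖ Patch 2| = |Patch 1| − |Patch 1∩Patch 2| = 6 − 2.3558 = 3.64.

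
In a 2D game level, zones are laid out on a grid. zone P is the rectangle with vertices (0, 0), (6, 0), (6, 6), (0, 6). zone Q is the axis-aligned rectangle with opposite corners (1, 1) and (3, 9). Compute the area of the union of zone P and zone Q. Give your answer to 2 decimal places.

42.00

By inclusion–exclusion:
Individual areas: |zone P| = 36, |zone Q| = 16.
|zone P∩zone Q|: x∈[1,3], y∈[1,6] → 2·5 = 10.
|zone P ∪ zone Q| = 52 − 10 = 42.00.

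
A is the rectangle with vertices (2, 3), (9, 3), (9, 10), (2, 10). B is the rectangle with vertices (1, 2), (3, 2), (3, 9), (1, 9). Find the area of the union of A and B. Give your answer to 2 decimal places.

57.00

By inclusion–exclusion:
Individual areas: |A| = 49, |B| = 14.
|A∩B|: x∈[2,3], y∈[3,9] → 1·6 = 6.
|A ∪ B| = 63 − 6 = 57.00.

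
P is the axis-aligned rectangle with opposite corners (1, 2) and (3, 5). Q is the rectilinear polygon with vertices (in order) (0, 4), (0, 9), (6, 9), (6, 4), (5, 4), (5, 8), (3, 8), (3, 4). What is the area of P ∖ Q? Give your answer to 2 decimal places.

4.00

|P| = 6, |P∩Q| = 2.
|P ∖ Q| = |P| − |P∩Q| = 6 − 2 = 4.00.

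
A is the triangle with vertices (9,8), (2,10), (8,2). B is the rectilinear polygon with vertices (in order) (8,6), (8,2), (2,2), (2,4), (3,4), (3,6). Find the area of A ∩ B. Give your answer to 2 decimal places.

The intersection is the polygon with vertices (5,6), (8,6), (8,2).
By the shoelace formula its area is 6.00.

6.00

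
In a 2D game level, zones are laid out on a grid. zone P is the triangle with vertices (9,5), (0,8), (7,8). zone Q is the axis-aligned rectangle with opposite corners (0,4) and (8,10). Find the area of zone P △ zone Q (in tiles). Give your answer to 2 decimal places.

38.67

|zone P| = 10.5, |zone Q| = 48, |zone P∩zone Q| = 9.9167.
|zone P △ zone Q| = |zone P| + |zone Q| − 2·|zone P∩zone Q| = 10.5 + 48 − 19.8333 = 38.67.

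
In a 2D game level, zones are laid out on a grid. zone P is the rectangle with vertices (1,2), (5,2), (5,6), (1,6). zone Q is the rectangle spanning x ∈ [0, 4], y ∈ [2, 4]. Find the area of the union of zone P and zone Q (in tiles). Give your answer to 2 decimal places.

18.00

By inclusion–exclusion:
Individual areas: |zone P| = 16, |zone Q| = 8.
|zone P∩zone Q|: x∈[1,4], y∈[2,4] → 3·2 = 6.
|zone P ∪ zone Q| = 24 − 6 = 18.00.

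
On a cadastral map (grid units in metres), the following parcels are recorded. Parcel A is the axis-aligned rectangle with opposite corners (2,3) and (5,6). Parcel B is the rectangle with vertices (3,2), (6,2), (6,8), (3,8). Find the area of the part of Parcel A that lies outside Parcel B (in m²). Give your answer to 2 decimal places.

3.00

|Parcel A∩Parcel B|: x∈[3,5], y∈[3,6] → 2·3 = 6.
|Parcel A| = 9.
|Parcel A ∖ Parcel B| = |Parcel A| − |Parcel A∩Parcel B| = 9 − 6 = 3.00.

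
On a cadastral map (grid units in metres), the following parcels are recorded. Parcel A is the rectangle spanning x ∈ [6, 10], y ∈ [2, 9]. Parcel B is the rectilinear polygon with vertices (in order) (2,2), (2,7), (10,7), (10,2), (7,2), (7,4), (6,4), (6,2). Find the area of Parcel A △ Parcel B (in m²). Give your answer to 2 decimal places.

30.00

|Parcel A| = 28, |Parcel B| = 38, |Parcel A∩Parcel B| = 18.
|Parcel A △ Parcel B| = |Parcel A| + |Parcel B| − 2·|Parcel A∩Parcel B| = 28 + 38 − 36 = 30.00.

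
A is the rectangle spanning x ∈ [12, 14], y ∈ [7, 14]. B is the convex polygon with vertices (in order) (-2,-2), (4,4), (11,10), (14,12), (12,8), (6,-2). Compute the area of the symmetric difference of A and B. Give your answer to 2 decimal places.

74.67

|A| = 14, |B| = 66, |A∩B| = 2.6667.
|A △ B| = |A| + |B| − 2·|A∩B| = 14 + 66 − 5.3333 = 74.67.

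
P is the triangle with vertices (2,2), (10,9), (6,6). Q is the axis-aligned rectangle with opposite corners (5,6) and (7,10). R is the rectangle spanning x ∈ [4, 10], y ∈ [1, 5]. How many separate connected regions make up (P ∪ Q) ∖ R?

2

(P ∪ Q) ∖ R splits into 2 disjoint pieces (area 0.25, area 9.0625).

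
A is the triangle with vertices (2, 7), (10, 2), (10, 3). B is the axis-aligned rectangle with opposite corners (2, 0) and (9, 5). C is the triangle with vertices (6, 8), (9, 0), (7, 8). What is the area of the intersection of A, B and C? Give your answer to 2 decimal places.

The intersection is the polygon with vertices (8,4), (8.222,3.111), (7.714,3.429), (7.385,4.308).
By the shoelace formula its area is 0.41.

0.41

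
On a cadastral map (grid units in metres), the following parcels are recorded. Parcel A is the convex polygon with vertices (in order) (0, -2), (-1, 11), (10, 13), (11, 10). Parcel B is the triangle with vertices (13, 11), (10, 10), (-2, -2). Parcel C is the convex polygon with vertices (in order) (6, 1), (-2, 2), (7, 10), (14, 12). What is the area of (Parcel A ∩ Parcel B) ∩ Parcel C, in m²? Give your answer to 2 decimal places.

The region (Parcel A ∩ Parcel B) ∩ Parcel C is the polygon with vertices (10,10), (10.9,10.3), (11,10), (7.73,6.432), (2.034,1.496), (1.556,1.556).
By the shoelace formula its area is 8.76.

8.76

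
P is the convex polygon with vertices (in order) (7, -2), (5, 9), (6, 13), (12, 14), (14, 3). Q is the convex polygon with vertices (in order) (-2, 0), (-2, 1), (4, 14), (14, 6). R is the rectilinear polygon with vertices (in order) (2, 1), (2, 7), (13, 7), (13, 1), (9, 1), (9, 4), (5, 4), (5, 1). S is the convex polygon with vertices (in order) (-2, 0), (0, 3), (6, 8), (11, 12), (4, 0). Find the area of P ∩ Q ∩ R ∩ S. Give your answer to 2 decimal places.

The intersection is the polygon with vertices (5.909,4), (5.364,7), (8.083,7), (6.333,4).
By the shoelace formula its area is 4.72.

4.72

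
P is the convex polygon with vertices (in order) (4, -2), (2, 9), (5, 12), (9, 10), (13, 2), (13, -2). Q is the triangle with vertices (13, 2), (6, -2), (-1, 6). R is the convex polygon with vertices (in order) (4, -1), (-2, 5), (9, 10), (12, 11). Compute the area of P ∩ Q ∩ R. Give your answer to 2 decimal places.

The intersection is the polygon with vertices (7.12,3.68), (4.487,-0.27), (3.475,0.885), (2.74,4.931).
By the shoelace formula its area is 11.92.

11.92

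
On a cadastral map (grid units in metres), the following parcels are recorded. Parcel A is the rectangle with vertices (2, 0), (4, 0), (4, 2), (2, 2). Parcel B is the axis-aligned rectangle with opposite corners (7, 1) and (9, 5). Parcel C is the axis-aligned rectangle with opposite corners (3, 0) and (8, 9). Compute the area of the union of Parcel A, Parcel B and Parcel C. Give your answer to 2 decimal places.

By inclusion–exclusion:
Individual areas: |Parcel A| = 4, |Parcel B| = 8, |Parcel C| = 45.
|Parcel A∩Parcel B| = 0 (no overlap).
|Parcel A∩Parcel C|: x∈[3,4], y∈[0,2] → 1·2 = 2.
|Parcel B∩Parcel C|: x∈[7,8], y∈[1,5] → 1·4 = 4.
|Parcel A∩Parcel B∩Parcel C| = 0.
|Parcel A ∪ Parcel B ∪ Parcel C| = 57 − 6 + 0 = 51.00.

51.00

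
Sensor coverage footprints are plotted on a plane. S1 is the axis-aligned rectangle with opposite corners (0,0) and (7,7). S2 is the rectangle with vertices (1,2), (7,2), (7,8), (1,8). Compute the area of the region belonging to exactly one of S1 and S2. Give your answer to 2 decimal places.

25.00

|S1∩S2|: x∈[1,7], y∈[2,7] → 6·5 = 30.
|S1 △ S2| = |S1| + |S2| − 2·|S1∩S2| = 49 + 36 − 60 = 25.00.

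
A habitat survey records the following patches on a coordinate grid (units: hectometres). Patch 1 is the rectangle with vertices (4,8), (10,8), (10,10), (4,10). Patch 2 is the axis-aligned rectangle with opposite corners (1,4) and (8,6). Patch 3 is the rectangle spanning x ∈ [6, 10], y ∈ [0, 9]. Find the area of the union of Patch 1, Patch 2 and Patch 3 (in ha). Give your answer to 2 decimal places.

By inclusion–exclusion:
Individual areas: |Patch 1| = 12, |Patch 2| = 14, |Patch 3| = 36.
|Patch 1∩Patch 2| = 0 (no overlap).
|Patch 1∩Patch 3|: x∈[6,10], y∈[8,9] → 4·1 = 4.
|Patch 2∩Patch 3|: x∈[6,8], y∈[4,6] → 2·2 = 4.
|Patch 1∩Patch 2∩Patch 3| = 0.
|Patch 1 ∪ Patch 2 ∪ Patch 3| = 62 − 8 + 0 = 54.00.

54.00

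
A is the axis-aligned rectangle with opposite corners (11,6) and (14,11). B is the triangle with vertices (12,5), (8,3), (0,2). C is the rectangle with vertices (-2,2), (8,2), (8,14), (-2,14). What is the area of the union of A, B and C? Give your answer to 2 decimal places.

137.00

By inclusion–exclusion:
Individual areas: |A| = 15, |B| = 6, |C| = 120.
|A∩B| = 0.
|A∩C| = 0 (no overlap).
|B∩C| = 4.
|A∩B∩C| = 0.
|A ∪ B ∪ C| = 141 − 4 + 0 = 137.00.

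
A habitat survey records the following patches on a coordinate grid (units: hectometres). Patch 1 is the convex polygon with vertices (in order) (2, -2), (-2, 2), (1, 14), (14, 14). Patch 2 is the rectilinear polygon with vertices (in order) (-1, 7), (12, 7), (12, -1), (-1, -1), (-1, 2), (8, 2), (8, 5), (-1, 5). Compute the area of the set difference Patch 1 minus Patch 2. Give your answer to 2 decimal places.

103.50

|Patch 1| = 134, |Patch 1∩Patch 2| = 30.5.
|Patch 1 ∖ Patch 2| = |Patch 1| − |Patch 1∩Patch 2| = 134 − 30.5 = 103.50.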